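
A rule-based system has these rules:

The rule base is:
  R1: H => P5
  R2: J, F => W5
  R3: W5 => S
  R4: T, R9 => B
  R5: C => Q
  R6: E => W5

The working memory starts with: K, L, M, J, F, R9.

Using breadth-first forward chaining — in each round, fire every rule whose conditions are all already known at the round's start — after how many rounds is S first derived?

[1] R2 [J, F => W5]. ⇒ new: W5.
[2] R3 [W5 => S]. ⇒ new: S.
S first appears in round 2.

2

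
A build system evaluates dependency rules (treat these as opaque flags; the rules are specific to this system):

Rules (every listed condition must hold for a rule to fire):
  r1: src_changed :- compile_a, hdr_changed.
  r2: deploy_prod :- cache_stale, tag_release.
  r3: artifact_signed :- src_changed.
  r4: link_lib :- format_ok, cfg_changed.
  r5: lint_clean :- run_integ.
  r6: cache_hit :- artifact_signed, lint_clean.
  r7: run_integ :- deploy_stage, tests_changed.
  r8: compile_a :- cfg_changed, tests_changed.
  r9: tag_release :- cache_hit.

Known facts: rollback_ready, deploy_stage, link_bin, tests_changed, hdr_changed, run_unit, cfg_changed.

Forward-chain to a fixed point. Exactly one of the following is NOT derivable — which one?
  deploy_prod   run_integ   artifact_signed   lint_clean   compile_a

deploy_prod

Round 1: r7 [run_integ :- deploy_stage, tests_changed.]; r8 [compile_a :- cfg_changed, tests_changed.]. Adds run_integ, compile_a.
Round 2: r1 [src_changed :- compile_a, hdr_changed.]; r5 [lint_clean :- run_integ.]. Adds src_changed, lint_clean.
Round 3: r3 [artifact_signed :- src_changed.]. Adds artifact_signed.
Round 4: r6 [cache_hit :- artifact_signed, lint_clean.]. Adds cache_hit.
Round 5: r9 [tag_release :- cache_hit.]. Adds tag_release.
Derived: run_integ (round 1), compile_a (round 1), artifact_signed (round 3), lint_clean (round 2). deploy_prod never appears in any round.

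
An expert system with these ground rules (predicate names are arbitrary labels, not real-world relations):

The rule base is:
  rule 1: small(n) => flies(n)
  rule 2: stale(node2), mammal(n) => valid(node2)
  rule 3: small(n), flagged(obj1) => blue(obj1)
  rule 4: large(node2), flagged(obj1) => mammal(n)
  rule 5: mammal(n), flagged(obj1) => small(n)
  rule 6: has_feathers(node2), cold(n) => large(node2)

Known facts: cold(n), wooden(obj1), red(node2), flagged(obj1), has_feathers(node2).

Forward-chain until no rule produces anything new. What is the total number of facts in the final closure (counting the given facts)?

10

Round 1: rule 6 [has_feathers(node2), cold(n) => large(node2)]. Adds large(node2).
Round 2: rule 4 [large(node2), flagged(obj1) => mammal(n)]. Adds mammal(n).
Round 3: rule 5 [mammal(n), flagged(obj1) => small(n)]. Adds small(n).
Round 4: rule 1 [small(n) => flies(n)]; rule 3 [small(n), flagged(obj1) => blue(obj1)]. Adds flies(n), blue(obj1).
Closure: {blue(obj1), cold(n), flagged(obj1), flies(n), has_feathers(node2), large(node2), mammal(n), red(node2), small(n), wooden(obj1)} — 10 facts.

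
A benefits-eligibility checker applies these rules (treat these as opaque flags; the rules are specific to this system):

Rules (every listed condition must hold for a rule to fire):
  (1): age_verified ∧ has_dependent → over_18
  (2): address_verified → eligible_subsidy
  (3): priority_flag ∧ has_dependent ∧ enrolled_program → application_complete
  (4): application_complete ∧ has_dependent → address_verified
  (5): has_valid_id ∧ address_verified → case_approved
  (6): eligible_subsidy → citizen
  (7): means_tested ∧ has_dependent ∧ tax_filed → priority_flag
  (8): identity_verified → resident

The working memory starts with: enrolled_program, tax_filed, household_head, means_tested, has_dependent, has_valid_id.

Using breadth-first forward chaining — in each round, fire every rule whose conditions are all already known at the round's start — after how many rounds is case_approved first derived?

Round 1: (7) [means_tested ∧ has_dependent ∧ tax_filed → priority_flag]. New: priority_flag.
Round 2: (3) [priority_flag ∧ has_dependent ∧ enrolled_program → application_complete]. New: application_complete.
Round 3: (4) [application_complete ∧ has_dependent → address_verified]. New: address_verified.
Round 4: (2) [address_verified → eligible_subsidy]; (5) [has_valid_id ∧ address_verified → case_approved]. New: eligible_subsidy, case_approved.
case_approved first appears in round 4.

4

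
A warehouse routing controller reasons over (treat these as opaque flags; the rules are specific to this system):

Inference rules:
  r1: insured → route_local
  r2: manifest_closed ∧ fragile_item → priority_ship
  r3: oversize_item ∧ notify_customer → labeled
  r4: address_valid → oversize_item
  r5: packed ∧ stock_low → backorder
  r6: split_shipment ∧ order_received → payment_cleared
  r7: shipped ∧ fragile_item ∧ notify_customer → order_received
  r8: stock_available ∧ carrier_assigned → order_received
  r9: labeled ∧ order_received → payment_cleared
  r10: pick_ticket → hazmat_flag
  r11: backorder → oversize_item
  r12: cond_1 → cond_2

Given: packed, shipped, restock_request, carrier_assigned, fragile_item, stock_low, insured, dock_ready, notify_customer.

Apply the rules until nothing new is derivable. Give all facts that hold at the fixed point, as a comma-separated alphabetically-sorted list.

[1] r1 [insured → route_local]; r5 [packed ∧ stock_low → backorder]; r7 [shipped ∧ fragile_item ∧ notify_customer → order_received]. ⇒ new: route_local, backorder, order_received.
[2] r11 [backorder → oversize_item]. ⇒ new: oversize_item.
[3] r3 [oversize_item ∧ notify_customer → labeled]. ⇒ new: labeled.
[4] r9 [labeled ∧ order_received → payment_cleared]. ⇒ new: payment_cleared.

backorder, carrier_assigned, dock_ready, fragile_item, insured, labeled, notify_customer, order_received, oversize_item, packed, payment_cleared, restock_request, route_local, shipped, stock_low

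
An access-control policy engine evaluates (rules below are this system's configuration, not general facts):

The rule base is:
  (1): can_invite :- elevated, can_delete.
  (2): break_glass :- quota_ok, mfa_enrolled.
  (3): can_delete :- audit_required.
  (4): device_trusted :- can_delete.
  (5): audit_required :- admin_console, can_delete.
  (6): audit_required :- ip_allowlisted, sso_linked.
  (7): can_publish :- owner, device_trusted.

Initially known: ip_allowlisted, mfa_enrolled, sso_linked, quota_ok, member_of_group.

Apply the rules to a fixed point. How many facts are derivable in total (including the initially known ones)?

9

Round 1 — (2), (6), derive break_glass, audit_required.
Round 2 — (3), derive can_delete.
Round 3 — (4), derive device_trusted.
Closure: {audit_required, break_glass, can_delete, device_trusted, ip_allowlisted, member_of_group, mfa_enrolled, quota_ok, sso_linked} — 9 facts.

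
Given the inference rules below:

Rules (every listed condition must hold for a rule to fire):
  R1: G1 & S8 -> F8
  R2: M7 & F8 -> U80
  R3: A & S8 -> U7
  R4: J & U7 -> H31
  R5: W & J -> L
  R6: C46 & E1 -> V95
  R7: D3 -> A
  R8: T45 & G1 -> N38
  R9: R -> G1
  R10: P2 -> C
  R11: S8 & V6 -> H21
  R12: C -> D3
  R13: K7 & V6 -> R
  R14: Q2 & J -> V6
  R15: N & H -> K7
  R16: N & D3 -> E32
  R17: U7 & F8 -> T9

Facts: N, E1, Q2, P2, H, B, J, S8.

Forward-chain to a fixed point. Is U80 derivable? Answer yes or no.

no

Round 1 — R10, R14, R15, derive C, V6, K7.
Round 2 — R11, R12, R13, derive H21, D3, R.
Round 3 — R7, R9, R16, derive A, G1, E32.
Round 4 — R1, R3, derive F8, U7.
Round 5 — R4, R17, derive H31, T9.
Fixed point reached. U80 is concluded only by R2; R2 needs M7 (never derived).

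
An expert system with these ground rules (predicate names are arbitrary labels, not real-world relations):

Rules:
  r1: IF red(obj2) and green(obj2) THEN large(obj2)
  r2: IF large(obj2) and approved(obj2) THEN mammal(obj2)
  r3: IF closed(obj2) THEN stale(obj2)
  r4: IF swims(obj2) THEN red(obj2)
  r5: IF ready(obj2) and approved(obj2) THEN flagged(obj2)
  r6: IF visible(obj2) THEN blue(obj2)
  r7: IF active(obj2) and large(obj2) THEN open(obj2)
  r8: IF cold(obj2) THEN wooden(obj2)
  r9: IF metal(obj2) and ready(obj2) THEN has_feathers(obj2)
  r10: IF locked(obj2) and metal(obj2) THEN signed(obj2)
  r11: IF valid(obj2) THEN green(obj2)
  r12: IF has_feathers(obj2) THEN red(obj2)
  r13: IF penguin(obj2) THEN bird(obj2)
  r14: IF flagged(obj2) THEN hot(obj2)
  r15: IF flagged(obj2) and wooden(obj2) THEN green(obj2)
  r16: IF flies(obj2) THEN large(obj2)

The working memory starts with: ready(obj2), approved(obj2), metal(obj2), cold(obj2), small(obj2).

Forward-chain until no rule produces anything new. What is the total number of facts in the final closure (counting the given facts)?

Round 1: r5 [IF ready(obj2) and approved(obj2) THEN flagged(obj2)]; r8 [IF cold(obj2) THEN wooden(obj2)]; r9 [IF metal(obj2) and ready(obj2) THEN has_feathers(obj2)]. New: flagged(obj2), wooden(obj2), has_feathers(obj2).
Round 2: r12 [IF has_feathers(obj2) THEN red(obj2)]; r14 [IF flagged(obj2) THEN hot(obj2)]; r15 [IF flagged(obj2) and wooden(obj2) THEN green(obj2)]. New: red(obj2), hot(obj2), green(obj2).
Round 3: r1 [IF red(obj2) and green(obj2) THEN large(obj2)]. New: large(obj2).
Round 4: r2 [IF large(obj2) and approved(obj2) THEN mammal(obj2)]. New: mammal(obj2).
Closure: {approved(obj2), cold(obj2), flagged(obj2), green(obj2), has_feathers(obj2), hot(obj2), large(obj2), mammal(obj2), metal(obj2), ready(obj2), red(obj2), small(obj2), wooden(obj2)} — 13 facts.

13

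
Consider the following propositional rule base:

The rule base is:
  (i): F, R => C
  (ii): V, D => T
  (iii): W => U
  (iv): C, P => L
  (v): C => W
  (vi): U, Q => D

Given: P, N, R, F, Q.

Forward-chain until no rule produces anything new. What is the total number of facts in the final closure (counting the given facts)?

10

Round 1: (i) [F, R => C]. Adds C.
Round 2: (iv) [C, P => L]; (v) [C => W]. Adds L, W.
Round 3: (iii) [W => U]. Adds U.
Round 4: (vi) [U, Q => D]. Adds D.
Closure: {C, D, F, L, N, P, Q, R, U, W} — 10 facts.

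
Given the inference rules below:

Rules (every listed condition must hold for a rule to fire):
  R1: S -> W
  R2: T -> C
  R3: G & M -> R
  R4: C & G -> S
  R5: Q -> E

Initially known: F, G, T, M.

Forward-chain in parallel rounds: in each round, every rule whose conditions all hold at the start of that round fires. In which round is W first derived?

Round 1: R2 [T -> C]; R3 [G & M -> R]. Adds C, R.
Round 2: R4 [C & G -> S]. Adds S.
Round 3: R1 [S -> W]. Adds W.
W first appears in round 3.

3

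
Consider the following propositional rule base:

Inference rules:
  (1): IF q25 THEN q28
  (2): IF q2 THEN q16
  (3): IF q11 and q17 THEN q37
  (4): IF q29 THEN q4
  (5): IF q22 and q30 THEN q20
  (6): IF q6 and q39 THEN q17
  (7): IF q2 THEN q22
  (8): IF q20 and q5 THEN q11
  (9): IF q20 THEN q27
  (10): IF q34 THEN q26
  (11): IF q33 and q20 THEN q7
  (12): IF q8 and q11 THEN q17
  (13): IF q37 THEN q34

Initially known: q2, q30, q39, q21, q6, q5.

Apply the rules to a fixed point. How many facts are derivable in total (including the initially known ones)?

Round 1: (2) [IF q2 THEN q16]; (6) [IF q6 and q39 THEN q17]; (7) [IF q2 THEN q22]. New: q16, q17, q22.
Round 2: (5) [IF q22 and q30 THEN q20]. New: q20.
Round 3: (8) [IF q20 and q5 THEN q11]; (9) [IF q20 THEN q27]. New: q11, q27.
Round 4: (3) [IF q11 and q17 THEN q37]. New: q37.
Round 5: (13) [IF q37 THEN q34]. New: q34.
Round 6: (10) [IF q34 THEN q26]. New: q26.
Closure: {q11, q16, q17, q2, q20, q21, q22, q26, q27, q30, q34, q37, q39, q5, q6} — 15 facts.

15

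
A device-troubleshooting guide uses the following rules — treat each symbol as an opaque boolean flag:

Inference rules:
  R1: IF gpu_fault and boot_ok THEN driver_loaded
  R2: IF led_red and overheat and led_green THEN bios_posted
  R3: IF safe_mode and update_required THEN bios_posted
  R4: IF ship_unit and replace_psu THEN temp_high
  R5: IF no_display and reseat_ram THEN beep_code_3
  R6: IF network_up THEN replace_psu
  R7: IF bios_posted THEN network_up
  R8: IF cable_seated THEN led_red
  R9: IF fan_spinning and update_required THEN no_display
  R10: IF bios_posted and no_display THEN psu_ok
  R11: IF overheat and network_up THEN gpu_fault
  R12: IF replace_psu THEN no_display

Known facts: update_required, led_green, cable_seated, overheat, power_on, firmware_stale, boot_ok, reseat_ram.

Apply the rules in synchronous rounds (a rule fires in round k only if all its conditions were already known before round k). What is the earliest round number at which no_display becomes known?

[1] R8 [IF cable_seated THEN led_red]. ⇒ new: led_red.
[2] R2 [IF led_red and overheat and led_green THEN bios_posted]. ⇒ new: bios_posted.
[3] R7 [IF bios_posted THEN network_up]. ⇒ new: network_up.
[4] R6 [IF network_up THEN replace_psu]; R11 [IF overheat and network_up THEN gpu_fault]. ⇒ new: replace_psu, gpu_fault.
[5] R1 [IF gpu_fault and boot_ok THEN driver_loaded]; R12 [IF replace_psu THEN no_display]. ⇒ new: driver_loaded, no_display.
no_display first appears in round 5.

5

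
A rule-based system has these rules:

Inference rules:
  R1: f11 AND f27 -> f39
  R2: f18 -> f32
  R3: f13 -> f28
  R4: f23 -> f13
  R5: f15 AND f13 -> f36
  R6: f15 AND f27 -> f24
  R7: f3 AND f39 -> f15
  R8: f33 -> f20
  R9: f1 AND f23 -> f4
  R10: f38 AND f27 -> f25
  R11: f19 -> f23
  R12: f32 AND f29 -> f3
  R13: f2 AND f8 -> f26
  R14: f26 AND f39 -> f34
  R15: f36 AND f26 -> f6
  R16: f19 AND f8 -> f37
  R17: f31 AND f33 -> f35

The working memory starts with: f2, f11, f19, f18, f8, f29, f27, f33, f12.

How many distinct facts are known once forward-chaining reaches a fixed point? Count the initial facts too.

Round 1 fires R1, R2, R8, R11, R13, R16, giving f39, f32, f20, f23, f26, f37.
Round 2 fires R4, R12, R14, giving f13, f3, f34.
Round 3 fires R3, R7, giving f28, f15.
Round 4 fires R5, R6, giving f36, f24.
Round 5 fires R15, giving f6.
Closure: {f11, f12, f13, f15, f18, f19, f2, f20, f23, f24, f26, f27, f28, f29, f3, f32, f33, f34, f36, f37, f39, f6, f8} — 23 facts.

23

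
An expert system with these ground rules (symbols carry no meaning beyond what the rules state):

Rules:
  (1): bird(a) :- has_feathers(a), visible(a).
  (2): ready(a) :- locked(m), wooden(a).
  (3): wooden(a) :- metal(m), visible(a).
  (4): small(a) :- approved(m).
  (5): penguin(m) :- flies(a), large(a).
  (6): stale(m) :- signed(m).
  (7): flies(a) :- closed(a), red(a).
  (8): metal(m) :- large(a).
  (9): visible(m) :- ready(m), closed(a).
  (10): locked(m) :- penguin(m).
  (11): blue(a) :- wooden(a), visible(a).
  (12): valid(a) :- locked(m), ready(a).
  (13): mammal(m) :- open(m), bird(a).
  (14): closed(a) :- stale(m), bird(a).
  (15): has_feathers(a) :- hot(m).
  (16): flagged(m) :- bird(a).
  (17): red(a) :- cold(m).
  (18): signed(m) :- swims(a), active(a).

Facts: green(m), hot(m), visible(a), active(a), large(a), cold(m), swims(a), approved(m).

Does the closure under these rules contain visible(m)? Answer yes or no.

no

Round 1: (4) [small(a) :- approved(m).]; (8) [metal(m) :- large(a).]; (15) [has_feathers(a) :- hot(m).]; (17) [red(a) :- cold(m).]; (18) [signed(m) :- swims(a), active(a).]. Adds small(a), metal(m), has_feathers(a), red(a), signed(m).
Round 2: (1) [bird(a) :- has_feathers(a), visible(a).]; (3) [wooden(a) :- metal(m), visible(a).]; (6) [stale(m) :- signed(m).]. Adds bird(a), wooden(a), stale(m).
Round 3: (11) [blue(a) :- wooden(a), visible(a).]; (14) [closed(a) :- stale(m), bird(a).]; (16) [flagged(m) :- bird(a).]. Adds blue(a), closed(a), flagged(m).
Round 4: (7) [flies(a) :- closed(a), red(a).]. Adds flies(a).
Round 5: (5) [penguin(m) :- flies(a), large(a).]. Adds penguin(m).
Round 6: (10) [locked(m) :- penguin(m).]. Adds locked(m).
Round 7: (2) [ready(a) :- locked(m), wooden(a).]. Adds ready(a).
Round 8: (12) [valid(a) :- locked(m), ready(a).]. Adds valid(a).
Fixed point reached. visible(m) is concluded only by (9); (9) needs ready(m) (never derived).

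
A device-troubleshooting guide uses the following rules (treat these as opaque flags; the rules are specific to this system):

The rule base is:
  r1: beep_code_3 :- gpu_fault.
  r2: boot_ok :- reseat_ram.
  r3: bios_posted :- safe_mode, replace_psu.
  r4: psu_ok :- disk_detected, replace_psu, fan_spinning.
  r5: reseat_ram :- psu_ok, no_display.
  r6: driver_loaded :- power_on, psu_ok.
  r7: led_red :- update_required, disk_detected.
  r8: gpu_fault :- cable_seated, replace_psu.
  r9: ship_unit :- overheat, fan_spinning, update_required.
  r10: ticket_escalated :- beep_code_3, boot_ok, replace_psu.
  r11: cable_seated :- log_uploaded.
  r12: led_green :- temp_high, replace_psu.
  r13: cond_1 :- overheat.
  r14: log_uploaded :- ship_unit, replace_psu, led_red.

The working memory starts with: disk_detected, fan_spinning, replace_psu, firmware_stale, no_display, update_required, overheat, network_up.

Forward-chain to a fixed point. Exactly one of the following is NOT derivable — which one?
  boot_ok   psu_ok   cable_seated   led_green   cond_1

led_green

Round 1 — r4, r7, r9, r13, derive psu_ok, led_red, ship_unit, cond_1.
Round 2 — r5, r14, derive reseat_ram, log_uploaded.
Round 3 — r2, r11, derive boot_ok, cable_seated.
Round 4 — r8, derive gpu_fault.
Round 5 — r1, derive beep_code_3.
Round 6 — r10, derive ticket_escalated.
Derived: cable_seated (round 3), boot_ok (round 3), psu_ok (round 1), cond_1 (round 1). led_green never appears in any round.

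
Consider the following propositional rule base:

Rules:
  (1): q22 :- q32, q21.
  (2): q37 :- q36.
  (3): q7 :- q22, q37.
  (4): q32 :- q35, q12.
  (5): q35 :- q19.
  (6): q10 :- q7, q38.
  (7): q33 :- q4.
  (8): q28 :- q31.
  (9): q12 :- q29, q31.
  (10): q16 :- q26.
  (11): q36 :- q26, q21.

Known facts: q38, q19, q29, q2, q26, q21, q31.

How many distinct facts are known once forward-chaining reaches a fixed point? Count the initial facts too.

Round 1: (5) [q35 :- q19.]; (8) [q28 :- q31.]; (9) [q12 :- q29, q31.]; (10) [q16 :- q26.]; (11) [q36 :- q26, q21.]. Adds q35, q28, q12, q16, q36.
Round 2: (2) [q37 :- q36.]; (4) [q32 :- q35, q12.]. Adds q37, q32.
Round 3: (1) [q22 :- q32, q21.]. Adds q22.
Round 4: (3) [q7 :- q22, q37.]. Adds q7.
Round 5: (6) [q10 :- q7, q38.]. Adds q10.
Closure: {q10, q12, q16, q19, q2, q21, q22, q26, q28, q29, q31, q32, q35, q36, q37, q38, q7} — 17 facts.

17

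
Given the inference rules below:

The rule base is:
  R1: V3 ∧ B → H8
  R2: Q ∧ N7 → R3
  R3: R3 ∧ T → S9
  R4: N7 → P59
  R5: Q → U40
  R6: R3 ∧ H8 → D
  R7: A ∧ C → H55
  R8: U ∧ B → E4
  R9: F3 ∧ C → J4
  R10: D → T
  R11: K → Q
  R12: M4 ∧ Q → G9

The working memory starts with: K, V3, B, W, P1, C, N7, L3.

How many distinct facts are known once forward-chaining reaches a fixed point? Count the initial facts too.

Round 1 fires R1, R4, R11, giving H8, P59, Q.
Round 2 fires R2, R5, giving R3, U40.
Round 3 fires R6, giving D.
Round 4 fires R10, giving T.
Round 5 fires R3, giving S9.
Closure: {B, C, D, H8, K, L3, N7, P1, P59, Q, R3, S9, T, U40, V3, W} — 16 facts.

16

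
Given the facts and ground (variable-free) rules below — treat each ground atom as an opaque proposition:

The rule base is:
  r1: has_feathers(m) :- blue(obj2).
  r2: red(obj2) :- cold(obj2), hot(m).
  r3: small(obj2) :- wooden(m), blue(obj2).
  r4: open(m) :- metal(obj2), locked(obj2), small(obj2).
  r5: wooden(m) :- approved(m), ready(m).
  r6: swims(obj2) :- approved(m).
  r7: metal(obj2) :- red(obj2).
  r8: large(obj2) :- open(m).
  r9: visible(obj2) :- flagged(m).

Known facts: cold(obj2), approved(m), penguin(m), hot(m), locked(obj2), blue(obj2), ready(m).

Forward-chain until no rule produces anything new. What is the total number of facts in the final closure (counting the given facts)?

[1] r1 [has_feathers(m) :- blue(obj2).]; r2 [red(obj2) :- cold(obj2), hot(m).]; r5 [wooden(m) :- approved(m), ready(m).]; r6 [swims(obj2) :- approved(m).]. ⇒ new: has_feathers(m), red(obj2), wooden(m), swims(obj2).
[2] r3 [small(obj2) :- wooden(m), blue(obj2).]; r7 [metal(obj2) :- red(obj2).]. ⇒ new: small(obj2), metal(obj2).
[3] r4 [open(m) :- metal(obj2), locked(obj2), small(obj2).]. ⇒ new: open(m).
[4] r8 [large(obj2) :- open(m).]. ⇒ new: large(obj2).
Closure: {approved(m), blue(obj2), cold(obj2), has_feathers(m), hot(m), large(obj2), locked(obj2), metal(obj2), open(m), penguin(m), ready(m), red(obj2), small(obj2), swims(obj2), wooden(m)} — 15 facts.

15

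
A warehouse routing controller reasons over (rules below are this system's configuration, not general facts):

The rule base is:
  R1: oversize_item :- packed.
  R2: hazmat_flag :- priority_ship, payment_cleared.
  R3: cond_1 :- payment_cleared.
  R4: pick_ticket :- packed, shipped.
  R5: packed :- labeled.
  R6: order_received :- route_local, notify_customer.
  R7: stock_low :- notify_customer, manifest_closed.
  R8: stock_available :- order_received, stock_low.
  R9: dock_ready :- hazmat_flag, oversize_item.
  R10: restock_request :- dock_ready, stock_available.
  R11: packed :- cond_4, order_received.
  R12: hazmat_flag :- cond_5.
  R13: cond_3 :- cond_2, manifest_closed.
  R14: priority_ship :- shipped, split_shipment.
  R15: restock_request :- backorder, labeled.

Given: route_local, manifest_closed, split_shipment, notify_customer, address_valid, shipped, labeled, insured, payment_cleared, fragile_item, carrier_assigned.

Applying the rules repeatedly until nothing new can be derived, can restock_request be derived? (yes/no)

yes

[1] R3 [cond_1 :- payment_cleared.]; R5 [packed :- labeled.]; R6 [order_received :- route_local, notify_customer.]; R7 [stock_low :- notify_customer, manifest_closed.]; R14 [priority_ship :- shipped, split_shipment.]. ⇒ new: cond_1, packed, order_received, stock_low, priority_ship.
[2] R1 [oversize_item :- packed.]; R2 [hazmat_flag :- priority_ship, payment_cleared.]; R4 [pick_ticket :- packed, shipped.]; R8 [stock_available :- order_received, stock_low.]. ⇒ new: oversize_item, hazmat_flag, pick_ticket, stock_available.
[3] R9 [dock_ready :- hazmat_flag, oversize_item.]. ⇒ new: dock_ready.
[4] R10 [restock_request :- dock_ready, stock_available.]. ⇒ new: restock_request.
restock_request appears in round 4, so it is derivable.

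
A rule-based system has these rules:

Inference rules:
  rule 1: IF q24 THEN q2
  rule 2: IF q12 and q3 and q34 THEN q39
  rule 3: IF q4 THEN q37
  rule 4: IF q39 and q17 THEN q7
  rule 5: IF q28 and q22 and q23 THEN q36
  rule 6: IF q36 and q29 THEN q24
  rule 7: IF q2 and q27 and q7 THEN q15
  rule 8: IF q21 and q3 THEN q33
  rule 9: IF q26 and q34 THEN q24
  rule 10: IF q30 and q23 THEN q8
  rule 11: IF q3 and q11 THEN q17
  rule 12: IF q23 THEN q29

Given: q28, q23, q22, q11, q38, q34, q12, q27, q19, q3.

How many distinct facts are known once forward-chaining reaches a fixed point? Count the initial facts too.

Round 1: rule 2 [IF q12 and q3 and q34 THEN q39]; rule 5 [IF q28 and q22 and q23 THEN q36]; rule 11 [IF q3 and q11 THEN q17]; rule 12 [IF q23 THEN q29]. New: q39, q36, q17, q29.
Round 2: rule 4 [IF q39 and q17 THEN q7]; rule 6 [IF q36 and q29 THEN q24]. New: q7, q24.
Round 3: rule 1 [IF q24 THEN q2]. New: q2.
Round 4: rule 7 [IF q2 and q27 and q7 THEN q15]. New: q15.
Closure: {q11, q12, q15, q17, q19, q2, q22, q23, q24, q27, q28, q29, q3, q34, q36, q38, q39, q7} — 18 facts.

18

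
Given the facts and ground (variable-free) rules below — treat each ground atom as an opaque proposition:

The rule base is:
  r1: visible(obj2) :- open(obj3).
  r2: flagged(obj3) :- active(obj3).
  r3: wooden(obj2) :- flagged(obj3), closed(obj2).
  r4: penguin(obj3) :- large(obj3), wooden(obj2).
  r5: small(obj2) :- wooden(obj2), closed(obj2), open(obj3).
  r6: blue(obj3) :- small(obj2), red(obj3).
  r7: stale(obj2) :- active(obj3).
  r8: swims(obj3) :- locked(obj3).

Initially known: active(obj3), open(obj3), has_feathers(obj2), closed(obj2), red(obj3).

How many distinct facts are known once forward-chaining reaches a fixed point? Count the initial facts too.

Round 1: r1 [visible(obj2) :- open(obj3).]; r2 [flagged(obj3) :- active(obj3).]; r7 [stale(obj2) :- active(obj3).]. New: visible(obj2), flagged(obj3), stale(obj2).
Round 2: r3 [wooden(obj2) :- flagged(obj3), closed(obj2).]. New: wooden(obj2).
Round 3: r5 [small(obj2) :- wooden(obj2), closed(obj2), open(obj3).]. New: small(obj2).
Round 4: r6 [blue(obj3) :- small(obj2), red(obj3).]. New: blue(obj3).
Closure: {active(obj3), blue(obj3), closed(obj2), flagged(obj3), has_feathers(obj2), open(obj3), red(obj3), small(obj2), stale(obj2), visible(obj2), wooden(obj2)} — 11 facts.

11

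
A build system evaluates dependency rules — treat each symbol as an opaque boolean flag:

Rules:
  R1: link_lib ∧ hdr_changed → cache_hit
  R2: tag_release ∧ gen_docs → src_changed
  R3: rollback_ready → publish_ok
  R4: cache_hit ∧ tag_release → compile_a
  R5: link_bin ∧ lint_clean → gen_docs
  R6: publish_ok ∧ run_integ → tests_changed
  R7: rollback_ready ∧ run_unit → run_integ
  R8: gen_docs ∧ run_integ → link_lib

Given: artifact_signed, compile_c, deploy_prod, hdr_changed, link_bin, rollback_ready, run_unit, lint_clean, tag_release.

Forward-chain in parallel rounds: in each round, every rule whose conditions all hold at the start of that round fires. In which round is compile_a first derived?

4

Round 1 — R3, R5, R7, derive publish_ok, gen_docs, run_integ.
Round 2 — R2, R6, R8, derive src_changed, tests_changed, link_lib.
Round 3 — R1, derive cache_hit.
Round 4 — R4, derive compile_a.
compile_a first appears in round 4.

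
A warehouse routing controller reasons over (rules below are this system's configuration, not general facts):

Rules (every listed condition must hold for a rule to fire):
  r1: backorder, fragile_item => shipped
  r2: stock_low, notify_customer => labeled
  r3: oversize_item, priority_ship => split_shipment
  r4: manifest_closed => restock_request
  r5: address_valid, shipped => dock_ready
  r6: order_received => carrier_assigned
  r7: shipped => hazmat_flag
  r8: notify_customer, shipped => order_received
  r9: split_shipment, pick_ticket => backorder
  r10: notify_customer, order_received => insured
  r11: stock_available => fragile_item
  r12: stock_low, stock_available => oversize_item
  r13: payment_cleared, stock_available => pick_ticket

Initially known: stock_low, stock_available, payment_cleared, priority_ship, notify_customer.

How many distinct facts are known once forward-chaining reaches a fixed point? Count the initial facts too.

16

Round 1 fires r2, r11, r12, r13, giving labeled, fragile_item, oversize_item, pick_ticket.
Round 2 fires r3, giving split_shipment.
Round 3 fires r9, giving backorder.
Round 4 fires r1, giving shipped.
Round 5 fires r7, r8, giving hazmat_flag, order_received.
Round 6 fires r6, r10, giving carrier_assigned, insured.
Closure: {backorder, carrier_assigned, fragile_item, hazmat_flag, insured, labeled, notify_customer, order_received, oversize_item, payment_cleared, pick_ticket, priority_ship, shipped, split_shipment, stock_available, stock_low} — 16 facts.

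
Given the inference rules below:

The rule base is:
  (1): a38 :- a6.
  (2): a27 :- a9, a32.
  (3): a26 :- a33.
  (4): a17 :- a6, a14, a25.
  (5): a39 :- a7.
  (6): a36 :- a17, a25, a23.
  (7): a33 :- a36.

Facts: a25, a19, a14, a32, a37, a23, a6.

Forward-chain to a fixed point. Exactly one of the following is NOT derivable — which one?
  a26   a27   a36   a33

a27

Round 1 — (1), (4), derive a38, a17.
Round 2 — (6), derive a36.
Round 3 — (7), derive a33.
Round 4 — (3), derive a26.
Derived: a36 (round 2), a26 (round 4), a33 (round 3). a27 never appears in any round.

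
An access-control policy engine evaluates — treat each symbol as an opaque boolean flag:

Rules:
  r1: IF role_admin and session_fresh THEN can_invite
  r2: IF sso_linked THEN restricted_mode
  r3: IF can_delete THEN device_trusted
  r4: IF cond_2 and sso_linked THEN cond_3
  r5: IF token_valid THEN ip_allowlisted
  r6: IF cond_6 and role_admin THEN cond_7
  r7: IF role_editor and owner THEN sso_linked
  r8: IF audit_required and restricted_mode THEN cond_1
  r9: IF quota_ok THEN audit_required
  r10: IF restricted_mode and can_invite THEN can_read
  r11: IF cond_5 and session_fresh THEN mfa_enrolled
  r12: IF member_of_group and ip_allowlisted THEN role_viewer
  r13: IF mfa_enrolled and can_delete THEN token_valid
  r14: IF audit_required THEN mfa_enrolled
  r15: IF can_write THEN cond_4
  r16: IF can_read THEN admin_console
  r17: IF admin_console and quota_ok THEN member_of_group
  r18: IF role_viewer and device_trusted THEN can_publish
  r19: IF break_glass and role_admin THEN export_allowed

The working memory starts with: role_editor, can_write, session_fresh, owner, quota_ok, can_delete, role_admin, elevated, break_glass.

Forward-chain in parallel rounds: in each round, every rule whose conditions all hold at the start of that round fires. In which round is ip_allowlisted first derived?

Round 1 — r1, r3, r7, r9, r15, r19, derive can_invite, device_trusted, sso_linked, audit_required, cond_4, export_allowed.
Round 2 — r2, r14, derive restricted_mode, mfa_enrolled.
Round 3 — r8, r10, r13, derive cond_1, can_read, token_valid.
Round 4 — r5, r16, derive ip_allowlisted, admin_console.
ip_allowlisted first appears in round 4.

4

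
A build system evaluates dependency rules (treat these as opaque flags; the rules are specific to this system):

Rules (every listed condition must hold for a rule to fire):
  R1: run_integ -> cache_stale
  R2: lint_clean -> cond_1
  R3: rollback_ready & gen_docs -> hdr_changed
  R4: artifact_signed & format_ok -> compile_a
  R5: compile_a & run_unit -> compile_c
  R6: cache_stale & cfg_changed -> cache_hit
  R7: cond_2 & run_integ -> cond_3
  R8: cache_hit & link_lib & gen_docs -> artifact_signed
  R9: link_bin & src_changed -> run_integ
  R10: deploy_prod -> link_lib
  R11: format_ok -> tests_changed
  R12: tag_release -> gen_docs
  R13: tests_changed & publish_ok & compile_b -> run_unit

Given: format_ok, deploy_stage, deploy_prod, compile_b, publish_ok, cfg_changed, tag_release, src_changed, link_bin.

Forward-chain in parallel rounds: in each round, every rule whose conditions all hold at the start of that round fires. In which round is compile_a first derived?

Round 1 — R9, R10, R11, R12, derive run_integ, link_lib, tests_changed, gen_docs.
Round 2 — R1, R13, derive cache_stale, run_unit.
Round 3 — R6, derive cache_hit.
Round 4 — R8, derive artifact_signed.
Round 5 — R4, derive compile_a.
compile_a first appears in round 5.

5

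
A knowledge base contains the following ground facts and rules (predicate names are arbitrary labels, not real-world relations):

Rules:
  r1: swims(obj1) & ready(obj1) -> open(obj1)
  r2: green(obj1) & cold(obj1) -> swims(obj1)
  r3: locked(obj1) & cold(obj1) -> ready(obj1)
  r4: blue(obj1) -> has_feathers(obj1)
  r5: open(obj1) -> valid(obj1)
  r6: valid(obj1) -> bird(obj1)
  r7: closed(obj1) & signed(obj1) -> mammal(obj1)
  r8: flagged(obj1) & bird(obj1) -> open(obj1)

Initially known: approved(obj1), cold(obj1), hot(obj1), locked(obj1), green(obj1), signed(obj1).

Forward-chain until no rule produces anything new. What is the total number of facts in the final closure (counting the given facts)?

11

[1] r2 [green(obj1) & cold(obj1) -> swims(obj1)]; r3 [locked(obj1) & cold(obj1) -> ready(obj1)]. ⇒ new: swims(obj1), ready(obj1).
[2] r1 [swims(obj1) & ready(obj1) -> open(obj1)]. ⇒ new: open(obj1).
[3] r5 [open(obj1) -> valid(obj1)]. ⇒ new: valid(obj1).
[4] r6 [valid(obj1) -> bird(obj1)]. ⇒ new: bird(obj1).
Closure: {approved(obj1), bird(obj1), cold(obj1), green(obj1), hot(obj1), locked(obj1), open(obj1), ready(obj1), signed(obj1), swims(obj1), valid(obj1)} — 11 facts.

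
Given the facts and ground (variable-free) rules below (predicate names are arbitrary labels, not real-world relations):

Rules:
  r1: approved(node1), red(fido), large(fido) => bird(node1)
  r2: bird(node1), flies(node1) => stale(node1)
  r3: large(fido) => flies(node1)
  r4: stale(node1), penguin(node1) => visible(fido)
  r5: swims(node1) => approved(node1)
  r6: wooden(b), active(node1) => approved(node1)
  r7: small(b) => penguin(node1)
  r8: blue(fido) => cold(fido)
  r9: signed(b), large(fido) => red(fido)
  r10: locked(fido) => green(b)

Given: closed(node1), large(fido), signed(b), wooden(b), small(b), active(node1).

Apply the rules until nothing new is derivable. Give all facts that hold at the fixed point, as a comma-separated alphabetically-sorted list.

Round 1 — r3, r6, r7, r9, derive flies(node1), approved(node1), penguin(node1), red(fido).
Round 2 — r1, derive bird(node1).
Round 3 — r2, derive stale(node1).
Round 4 — r4, derive visible(fido).

active(node1), approved(node1), bird(node1), closed(node1), flies(node1), large(fido), penguin(node1), red(fido), signed(b), small(b), stale(node1), visible(fido), wooden(b)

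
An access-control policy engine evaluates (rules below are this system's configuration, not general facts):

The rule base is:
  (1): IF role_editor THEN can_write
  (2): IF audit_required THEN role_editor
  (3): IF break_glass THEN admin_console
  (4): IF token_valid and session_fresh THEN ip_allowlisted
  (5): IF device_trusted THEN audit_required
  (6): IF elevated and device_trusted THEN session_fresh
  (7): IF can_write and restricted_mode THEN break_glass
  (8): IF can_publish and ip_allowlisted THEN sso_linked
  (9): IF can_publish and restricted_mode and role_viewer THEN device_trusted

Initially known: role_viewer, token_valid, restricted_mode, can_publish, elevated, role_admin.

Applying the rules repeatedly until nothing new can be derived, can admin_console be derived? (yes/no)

Round 1 fires (9), giving device_trusted.
Round 2 fires (5), (6), giving audit_required, session_fresh.
Round 3 fires (2), (4), giving role_editor, ip_allowlisted.
Round 4 fires (1), (8), giving can_write, sso_linked.
Round 5 fires (7), giving break_glass.
Round 6 fires (3), giving admin_console.
admin_console appears in round 6, so it is derivable.

yes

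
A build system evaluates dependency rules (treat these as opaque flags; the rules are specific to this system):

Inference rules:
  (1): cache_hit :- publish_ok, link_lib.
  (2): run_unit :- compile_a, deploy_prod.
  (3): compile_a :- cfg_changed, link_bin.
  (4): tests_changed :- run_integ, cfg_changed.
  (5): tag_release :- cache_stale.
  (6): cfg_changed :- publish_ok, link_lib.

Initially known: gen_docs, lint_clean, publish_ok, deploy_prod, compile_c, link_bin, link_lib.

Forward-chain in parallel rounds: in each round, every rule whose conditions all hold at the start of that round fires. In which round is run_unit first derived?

[1] (1) [cache_hit :- publish_ok, link_lib.]; (6) [cfg_changed :- publish_ok, link_lib.]. ⇒ new: cache_hit, cfg_changed.
[2] (3) [compile_a :- cfg_changed, link_bin.]. ⇒ new: compile_a.
[3] (2) [run_unit :- compile_a, deploy_prod.]. ⇒ new: run_unit.
run_unit first appears in round 3.

3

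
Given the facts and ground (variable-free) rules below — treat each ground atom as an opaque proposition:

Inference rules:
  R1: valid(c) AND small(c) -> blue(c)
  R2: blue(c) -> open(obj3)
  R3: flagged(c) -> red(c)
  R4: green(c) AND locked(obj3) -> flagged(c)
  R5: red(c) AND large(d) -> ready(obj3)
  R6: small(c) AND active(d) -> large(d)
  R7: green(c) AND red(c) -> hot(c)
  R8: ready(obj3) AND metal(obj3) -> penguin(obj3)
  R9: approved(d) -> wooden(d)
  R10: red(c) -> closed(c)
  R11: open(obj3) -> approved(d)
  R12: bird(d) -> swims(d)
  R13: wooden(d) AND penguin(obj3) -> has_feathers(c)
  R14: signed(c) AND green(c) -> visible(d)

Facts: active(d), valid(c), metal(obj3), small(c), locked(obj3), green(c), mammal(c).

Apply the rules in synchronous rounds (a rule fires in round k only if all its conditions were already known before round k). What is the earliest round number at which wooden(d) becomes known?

[1] R1 [valid(c) AND small(c) -> blue(c)]; R4 [green(c) AND locked(obj3) -> flagged(c)]; R6 [small(c) AND active(d) -> large(d)]. ⇒ new: blue(c), flagged(c), large(d).
[2] R2 [blue(c) -> open(obj3)]; R3 [flagged(c) -> red(c)]. ⇒ new: open(obj3), red(c).
[3] R5 [red(c) AND large(d) -> ready(obj3)]; R7 [green(c) AND red(c) -> hot(c)]; R10 [red(c) -> closed(c)]; R11 [open(obj3) -> approved(d)]. ⇒ new: ready(obj3), hot(c), closed(c), approved(d).
[4] R8 [ready(obj3) AND metal(obj3) -> penguin(obj3)]; R9 [approved(d) -> wooden(d)]. ⇒ new: penguin(obj3), wooden(d).
wooden(d) first appears in round 4.

4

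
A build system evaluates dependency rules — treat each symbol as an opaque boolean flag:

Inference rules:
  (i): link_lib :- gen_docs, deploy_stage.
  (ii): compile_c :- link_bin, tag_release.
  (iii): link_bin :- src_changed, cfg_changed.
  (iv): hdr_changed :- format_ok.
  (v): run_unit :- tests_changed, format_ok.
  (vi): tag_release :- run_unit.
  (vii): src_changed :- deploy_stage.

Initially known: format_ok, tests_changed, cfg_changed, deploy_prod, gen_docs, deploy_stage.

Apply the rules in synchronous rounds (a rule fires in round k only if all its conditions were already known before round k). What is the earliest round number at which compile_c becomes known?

3

[1] (i) [link_lib :- gen_docs, deploy_stage.]; (iv) [hdr_changed :- format_ok.]; (v) [run_unit :- tests_changed, format_ok.]; (vii) [src_changed :- deploy_stage.]. ⇒ new: link_lib, hdr_changed, run_unit, src_changed.
[2] (iii) [link_bin :- src_changed, cfg_changed.]; (vi) [tag_release :- run_unit.]. ⇒ new: link_bin, tag_release.
[3] (ii) [compile_c :- link_bin, tag_release.]. ⇒ new: compile_c.
compile_c first appears in round 3.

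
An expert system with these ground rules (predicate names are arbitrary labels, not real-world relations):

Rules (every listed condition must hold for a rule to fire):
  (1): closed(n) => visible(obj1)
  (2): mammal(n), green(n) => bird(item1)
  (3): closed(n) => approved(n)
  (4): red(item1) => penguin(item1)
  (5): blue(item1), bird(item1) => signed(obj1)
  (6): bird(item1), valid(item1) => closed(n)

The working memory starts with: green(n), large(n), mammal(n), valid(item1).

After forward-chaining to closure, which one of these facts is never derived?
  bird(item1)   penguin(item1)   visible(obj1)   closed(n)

Round 1 fires (2), giving bird(item1).
Round 2 fires (6), giving closed(n).
Round 3 fires (1), (3), giving visible(obj1), approved(n).
Derived: bird(item1) (round 1), visible(obj1) (round 3), closed(n) (round 2). penguin(item1) never appears in any round.

penguin(item1)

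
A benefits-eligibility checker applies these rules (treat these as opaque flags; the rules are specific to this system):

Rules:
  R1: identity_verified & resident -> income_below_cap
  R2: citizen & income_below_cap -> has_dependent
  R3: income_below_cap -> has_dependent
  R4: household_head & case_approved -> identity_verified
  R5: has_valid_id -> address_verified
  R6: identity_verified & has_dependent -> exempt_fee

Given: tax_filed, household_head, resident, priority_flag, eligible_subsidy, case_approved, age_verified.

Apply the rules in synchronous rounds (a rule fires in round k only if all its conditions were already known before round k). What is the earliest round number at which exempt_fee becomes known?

4

[1] R4 [household_head & case_approved -> identity_verified]. ⇒ new: identity_verified.
[2] R1 [identity_verified & resident -> income_below_cap]. ⇒ new: income_below_cap.
[3] R3 [income_below_cap -> has_dependent]. ⇒ new: has_dependent.
[4] R6 [identity_verified & has_dependent -> exempt_fee]. ⇒ new: exempt_fee.
exempt_fee first appears in round 4.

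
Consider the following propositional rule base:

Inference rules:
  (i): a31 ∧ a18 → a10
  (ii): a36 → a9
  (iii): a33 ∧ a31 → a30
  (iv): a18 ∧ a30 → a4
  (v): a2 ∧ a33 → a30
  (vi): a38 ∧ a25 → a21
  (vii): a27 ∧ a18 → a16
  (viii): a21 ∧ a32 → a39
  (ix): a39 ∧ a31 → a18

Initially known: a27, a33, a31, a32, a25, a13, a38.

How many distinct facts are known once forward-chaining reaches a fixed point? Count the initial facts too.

14

Round 1 fires (iii), (vi), giving a30, a21.
Round 2 fires (viii), giving a39.
Round 3 fires (ix), giving a18.
Round 4 fires (i), (iv), (vii), giving a10, a4, a16.
Closure: {a10, a13, a16, a18, a21, a25, a27, a30, a31, a32, a33, a38, a39, a4} — 14 facts.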